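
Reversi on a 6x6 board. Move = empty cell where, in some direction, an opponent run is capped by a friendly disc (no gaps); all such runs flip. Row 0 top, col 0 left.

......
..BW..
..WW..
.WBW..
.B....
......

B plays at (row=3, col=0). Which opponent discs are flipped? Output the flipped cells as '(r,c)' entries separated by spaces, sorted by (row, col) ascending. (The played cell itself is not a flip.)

Dir NW: edge -> no flip
Dir N: first cell '.' (not opp) -> no flip
Dir NE: first cell '.' (not opp) -> no flip
Dir W: edge -> no flip
Dir E: opp run (3,1) capped by B -> flip
Dir SW: edge -> no flip
Dir S: first cell '.' (not opp) -> no flip
Dir SE: first cell 'B' (not opp) -> no flip

Answer: (3,1)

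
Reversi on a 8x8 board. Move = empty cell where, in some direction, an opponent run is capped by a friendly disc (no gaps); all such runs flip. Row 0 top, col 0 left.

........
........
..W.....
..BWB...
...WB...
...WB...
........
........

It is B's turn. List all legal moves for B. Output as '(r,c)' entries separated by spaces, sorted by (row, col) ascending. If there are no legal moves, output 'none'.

(1,1): flips 2 -> legal
(1,2): flips 1 -> legal
(1,3): no bracket -> illegal
(2,1): no bracket -> illegal
(2,3): no bracket -> illegal
(2,4): no bracket -> illegal
(3,1): no bracket -> illegal
(4,2): flips 1 -> legal
(5,2): flips 2 -> legal
(6,2): flips 1 -> legal
(6,3): no bracket -> illegal
(6,4): no bracket -> illegal

Answer: (1,1) (1,2) (4,2) (5,2) (6,2)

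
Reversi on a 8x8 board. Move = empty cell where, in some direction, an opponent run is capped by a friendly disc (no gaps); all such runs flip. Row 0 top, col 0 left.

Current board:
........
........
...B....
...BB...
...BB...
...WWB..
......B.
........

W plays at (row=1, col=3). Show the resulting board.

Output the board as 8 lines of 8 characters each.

Answer: ........
...W....
...W....
...WB...
...WB...
...WWB..
......B.
........

Derivation:
Place W at (1,3); scan 8 dirs for brackets.
Dir NW: first cell '.' (not opp) -> no flip
Dir N: first cell '.' (not opp) -> no flip
Dir NE: first cell '.' (not opp) -> no flip
Dir W: first cell '.' (not opp) -> no flip
Dir E: first cell '.' (not opp) -> no flip
Dir SW: first cell '.' (not opp) -> no flip
Dir S: opp run (2,3) (3,3) (4,3) capped by W -> flip
Dir SE: first cell '.' (not opp) -> no flip
All flips: (2,3) (3,3) (4,3)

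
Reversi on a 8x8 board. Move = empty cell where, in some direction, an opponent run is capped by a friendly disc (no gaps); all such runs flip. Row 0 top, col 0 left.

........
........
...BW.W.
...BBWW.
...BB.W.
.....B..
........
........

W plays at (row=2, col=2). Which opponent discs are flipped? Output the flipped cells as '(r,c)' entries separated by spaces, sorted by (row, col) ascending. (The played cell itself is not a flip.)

Dir NW: first cell '.' (not opp) -> no flip
Dir N: first cell '.' (not opp) -> no flip
Dir NE: first cell '.' (not opp) -> no flip
Dir W: first cell '.' (not opp) -> no flip
Dir E: opp run (2,3) capped by W -> flip
Dir SW: first cell '.' (not opp) -> no flip
Dir S: first cell '.' (not opp) -> no flip
Dir SE: opp run (3,3) (4,4) (5,5), next='.' -> no flip

Answer: (2,3)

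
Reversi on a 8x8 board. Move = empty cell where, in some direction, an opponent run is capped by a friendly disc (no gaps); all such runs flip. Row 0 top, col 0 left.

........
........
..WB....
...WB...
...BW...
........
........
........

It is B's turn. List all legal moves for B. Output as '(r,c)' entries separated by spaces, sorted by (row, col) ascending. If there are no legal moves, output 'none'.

Answer: (2,1) (3,2) (4,5) (5,4)

Derivation:
(1,1): no bracket -> illegal
(1,2): no bracket -> illegal
(1,3): no bracket -> illegal
(2,1): flips 1 -> legal
(2,4): no bracket -> illegal
(3,1): no bracket -> illegal
(3,2): flips 1 -> legal
(3,5): no bracket -> illegal
(4,2): no bracket -> illegal
(4,5): flips 1 -> legal
(5,3): no bracket -> illegal
(5,4): flips 1 -> legal
(5,5): no bracket -> illegal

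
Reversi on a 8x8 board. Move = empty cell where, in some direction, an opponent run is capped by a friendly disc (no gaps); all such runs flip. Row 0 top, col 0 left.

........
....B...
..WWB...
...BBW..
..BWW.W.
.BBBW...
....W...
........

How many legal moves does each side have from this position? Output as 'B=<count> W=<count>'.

Answer: B=12 W=12

Derivation:
-- B to move --
(1,1): flips 1 -> legal
(1,2): flips 1 -> legal
(1,3): flips 1 -> legal
(2,1): flips 2 -> legal
(2,5): no bracket -> illegal
(2,6): flips 2 -> legal
(3,1): no bracket -> illegal
(3,2): flips 1 -> legal
(3,6): flips 1 -> legal
(3,7): no bracket -> illegal
(4,5): flips 2 -> legal
(4,7): no bracket -> illegal
(5,5): flips 2 -> legal
(5,6): no bracket -> illegal
(5,7): flips 2 -> legal
(6,3): no bracket -> illegal
(6,5): no bracket -> illegal
(7,3): no bracket -> illegal
(7,4): flips 3 -> legal
(7,5): flips 1 -> legal
B mobility = 12
-- W to move --
(0,3): no bracket -> illegal
(0,4): flips 3 -> legal
(0,5): flips 1 -> legal
(1,3): flips 1 -> legal
(1,5): no bracket -> illegal
(2,5): flips 2 -> legal
(3,1): flips 2 -> legal
(3,2): flips 2 -> legal
(4,0): no bracket -> illegal
(4,1): flips 1 -> legal
(4,5): flips 1 -> legal
(5,0): flips 3 -> legal
(6,0): no bracket -> illegal
(6,1): flips 1 -> legal
(6,2): flips 1 -> legal
(6,3): flips 1 -> legal
W mobility = 12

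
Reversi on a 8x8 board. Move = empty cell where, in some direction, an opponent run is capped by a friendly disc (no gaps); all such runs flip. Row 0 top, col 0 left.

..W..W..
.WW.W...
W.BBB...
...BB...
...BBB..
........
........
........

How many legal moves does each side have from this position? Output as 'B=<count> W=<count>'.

-- B to move --
(0,0): flips 1 -> legal
(0,1): flips 1 -> legal
(0,3): no bracket -> illegal
(0,4): flips 1 -> legal
(0,6): no bracket -> illegal
(1,0): no bracket -> illegal
(1,3): no bracket -> illegal
(1,5): no bracket -> illegal
(1,6): no bracket -> illegal
(2,1): no bracket -> illegal
(2,5): no bracket -> illegal
(3,0): no bracket -> illegal
(3,1): no bracket -> illegal
B mobility = 3
-- W to move --
(1,3): no bracket -> illegal
(1,5): no bracket -> illegal
(2,1): no bracket -> illegal
(2,5): no bracket -> illegal
(3,1): no bracket -> illegal
(3,2): flips 2 -> legal
(3,5): no bracket -> illegal
(3,6): no bracket -> illegal
(4,2): no bracket -> illegal
(4,6): no bracket -> illegal
(5,2): no bracket -> illegal
(5,3): no bracket -> illegal
(5,4): flips 3 -> legal
(5,5): flips 3 -> legal
(5,6): flips 3 -> legal
W mobility = 4

Answer: B=3 W=4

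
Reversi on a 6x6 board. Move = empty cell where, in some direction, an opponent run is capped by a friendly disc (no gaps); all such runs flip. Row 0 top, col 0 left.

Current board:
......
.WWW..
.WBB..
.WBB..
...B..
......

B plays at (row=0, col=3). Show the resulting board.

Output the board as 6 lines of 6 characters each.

Place B at (0,3); scan 8 dirs for brackets.
Dir NW: edge -> no flip
Dir N: edge -> no flip
Dir NE: edge -> no flip
Dir W: first cell '.' (not opp) -> no flip
Dir E: first cell '.' (not opp) -> no flip
Dir SW: opp run (1,2) (2,1), next='.' -> no flip
Dir S: opp run (1,3) capped by B -> flip
Dir SE: first cell '.' (not opp) -> no flip
All flips: (1,3)

Answer: ...B..
.WWB..
.WBB..
.WBB..
...B..
......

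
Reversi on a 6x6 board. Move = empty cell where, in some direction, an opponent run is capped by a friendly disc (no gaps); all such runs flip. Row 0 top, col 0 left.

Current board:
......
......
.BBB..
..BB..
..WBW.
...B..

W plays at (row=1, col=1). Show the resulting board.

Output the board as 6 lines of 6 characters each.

Place W at (1,1); scan 8 dirs for brackets.
Dir NW: first cell '.' (not opp) -> no flip
Dir N: first cell '.' (not opp) -> no flip
Dir NE: first cell '.' (not opp) -> no flip
Dir W: first cell '.' (not opp) -> no flip
Dir E: first cell '.' (not opp) -> no flip
Dir SW: first cell '.' (not opp) -> no flip
Dir S: opp run (2,1), next='.' -> no flip
Dir SE: opp run (2,2) (3,3) capped by W -> flip
All flips: (2,2) (3,3)

Answer: ......
.W....
.BWB..
..BW..
..WBW.
...B..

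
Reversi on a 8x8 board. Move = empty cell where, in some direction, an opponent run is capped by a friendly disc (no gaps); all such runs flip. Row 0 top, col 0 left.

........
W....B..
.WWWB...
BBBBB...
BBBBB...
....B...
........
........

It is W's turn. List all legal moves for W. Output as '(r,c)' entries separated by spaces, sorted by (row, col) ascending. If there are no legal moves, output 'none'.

Answer: (2,5) (4,5) (5,0) (5,1) (5,2) (5,3) (5,5) (6,5)

Derivation:
(0,4): no bracket -> illegal
(0,5): no bracket -> illegal
(0,6): no bracket -> illegal
(1,3): no bracket -> illegal
(1,4): no bracket -> illegal
(1,6): no bracket -> illegal
(2,0): no bracket -> illegal
(2,5): flips 1 -> legal
(2,6): no bracket -> illegal
(3,5): no bracket -> illegal
(4,5): flips 1 -> legal
(5,0): flips 2 -> legal
(5,1): flips 2 -> legal
(5,2): flips 2 -> legal
(5,3): flips 2 -> legal
(5,5): flips 2 -> legal
(6,3): no bracket -> illegal
(6,4): no bracket -> illegal
(6,5): flips 3 -> legal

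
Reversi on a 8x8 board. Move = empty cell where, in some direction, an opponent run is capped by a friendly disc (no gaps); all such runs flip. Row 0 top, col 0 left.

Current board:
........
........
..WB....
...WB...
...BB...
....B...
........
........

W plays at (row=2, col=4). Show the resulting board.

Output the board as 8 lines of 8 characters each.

Place W at (2,4); scan 8 dirs for brackets.
Dir NW: first cell '.' (not opp) -> no flip
Dir N: first cell '.' (not opp) -> no flip
Dir NE: first cell '.' (not opp) -> no flip
Dir W: opp run (2,3) capped by W -> flip
Dir E: first cell '.' (not opp) -> no flip
Dir SW: first cell 'W' (not opp) -> no flip
Dir S: opp run (3,4) (4,4) (5,4), next='.' -> no flip
Dir SE: first cell '.' (not opp) -> no flip
All flips: (2,3)

Answer: ........
........
..WWW...
...WB...
...BB...
....B...
........
........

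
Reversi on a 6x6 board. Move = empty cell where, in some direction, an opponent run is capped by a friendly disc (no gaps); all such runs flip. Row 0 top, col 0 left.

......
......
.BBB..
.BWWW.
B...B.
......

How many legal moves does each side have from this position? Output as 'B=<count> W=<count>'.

-- B to move --
(2,4): flips 1 -> legal
(2,5): no bracket -> illegal
(3,5): flips 3 -> legal
(4,1): flips 1 -> legal
(4,2): flips 1 -> legal
(4,3): flips 2 -> legal
(4,5): flips 1 -> legal
B mobility = 6
-- W to move --
(1,0): flips 1 -> legal
(1,1): flips 1 -> legal
(1,2): flips 2 -> legal
(1,3): flips 1 -> legal
(1,4): flips 1 -> legal
(2,0): no bracket -> illegal
(2,4): no bracket -> illegal
(3,0): flips 1 -> legal
(3,5): no bracket -> illegal
(4,1): no bracket -> illegal
(4,2): no bracket -> illegal
(4,3): no bracket -> illegal
(4,5): no bracket -> illegal
(5,0): no bracket -> illegal
(5,1): no bracket -> illegal
(5,3): no bracket -> illegal
(5,4): flips 1 -> legal
(5,5): flips 1 -> legal
W mobility = 8

Answer: B=6 W=8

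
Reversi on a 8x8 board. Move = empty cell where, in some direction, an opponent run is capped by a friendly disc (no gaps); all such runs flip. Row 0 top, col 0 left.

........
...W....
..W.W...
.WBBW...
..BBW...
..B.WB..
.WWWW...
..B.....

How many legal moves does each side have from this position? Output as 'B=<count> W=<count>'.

Answer: B=14 W=7

Derivation:
-- B to move --
(0,2): no bracket -> illegal
(0,3): no bracket -> illegal
(0,4): no bracket -> illegal
(1,1): flips 1 -> legal
(1,2): flips 1 -> legal
(1,4): no bracket -> illegal
(1,5): flips 1 -> legal
(2,0): flips 1 -> legal
(2,1): no bracket -> illegal
(2,3): no bracket -> illegal
(2,5): flips 1 -> legal
(3,0): flips 1 -> legal
(3,5): flips 1 -> legal
(4,0): no bracket -> illegal
(4,1): no bracket -> illegal
(4,5): flips 3 -> legal
(5,0): flips 1 -> legal
(5,1): no bracket -> illegal
(5,3): flips 1 -> legal
(6,0): no bracket -> illegal
(6,5): flips 1 -> legal
(7,0): flips 1 -> legal
(7,1): no bracket -> illegal
(7,3): flips 1 -> legal
(7,4): flips 1 -> legal
(7,5): no bracket -> illegal
B mobility = 14
-- W to move --
(2,1): flips 2 -> legal
(2,3): no bracket -> illegal
(4,1): flips 3 -> legal
(4,5): no bracket -> illegal
(4,6): flips 1 -> legal
(5,1): flips 2 -> legal
(5,3): flips 1 -> legal
(5,6): flips 1 -> legal
(6,5): no bracket -> illegal
(6,6): flips 1 -> legal
(7,1): no bracket -> illegal
(7,3): no bracket -> illegal
W mobility = 7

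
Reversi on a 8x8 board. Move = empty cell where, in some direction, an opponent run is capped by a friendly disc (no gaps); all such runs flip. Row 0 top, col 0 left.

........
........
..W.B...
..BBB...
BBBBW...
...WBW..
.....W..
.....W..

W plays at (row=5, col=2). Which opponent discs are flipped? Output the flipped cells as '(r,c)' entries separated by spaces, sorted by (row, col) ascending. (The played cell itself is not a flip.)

Answer: (3,2) (4,2)

Derivation:
Dir NW: opp run (4,1), next='.' -> no flip
Dir N: opp run (4,2) (3,2) capped by W -> flip
Dir NE: opp run (4,3) (3,4), next='.' -> no flip
Dir W: first cell '.' (not opp) -> no flip
Dir E: first cell 'W' (not opp) -> no flip
Dir SW: first cell '.' (not opp) -> no flip
Dir S: first cell '.' (not opp) -> no flip
Dir SE: first cell '.' (not opp) -> no flip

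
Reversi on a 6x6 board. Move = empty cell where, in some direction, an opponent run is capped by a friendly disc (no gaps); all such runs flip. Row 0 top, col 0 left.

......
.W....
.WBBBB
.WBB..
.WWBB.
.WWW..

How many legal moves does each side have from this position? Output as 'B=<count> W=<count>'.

-- B to move --
(0,0): flips 1 -> legal
(0,1): no bracket -> illegal
(0,2): no bracket -> illegal
(1,0): flips 1 -> legal
(1,2): no bracket -> illegal
(2,0): flips 1 -> legal
(3,0): flips 1 -> legal
(4,0): flips 3 -> legal
(5,0): flips 1 -> legal
(5,4): no bracket -> illegal
B mobility = 6
-- W to move --
(1,2): flips 2 -> legal
(1,3): flips 4 -> legal
(1,4): flips 2 -> legal
(1,5): flips 2 -> legal
(3,4): flips 3 -> legal
(3,5): flips 1 -> legal
(4,5): flips 2 -> legal
(5,4): flips 2 -> legal
(5,5): flips 3 -> legal
W mobility = 9

Answer: B=6 W=9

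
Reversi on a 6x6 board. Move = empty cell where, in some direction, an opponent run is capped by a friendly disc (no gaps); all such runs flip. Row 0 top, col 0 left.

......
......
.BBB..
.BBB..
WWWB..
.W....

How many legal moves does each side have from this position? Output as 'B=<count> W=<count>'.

Answer: B=3 W=7

Derivation:
-- B to move --
(3,0): no bracket -> illegal
(5,0): flips 1 -> legal
(5,2): flips 1 -> legal
(5,3): flips 1 -> legal
B mobility = 3
-- W to move --
(1,0): no bracket -> illegal
(1,1): flips 2 -> legal
(1,2): flips 2 -> legal
(1,3): flips 2 -> legal
(1,4): flips 2 -> legal
(2,0): flips 1 -> legal
(2,4): flips 1 -> legal
(3,0): no bracket -> illegal
(3,4): no bracket -> illegal
(4,4): flips 1 -> legal
(5,2): no bracket -> illegal
(5,3): no bracket -> illegal
(5,4): no bracket -> illegal
W mobility = 7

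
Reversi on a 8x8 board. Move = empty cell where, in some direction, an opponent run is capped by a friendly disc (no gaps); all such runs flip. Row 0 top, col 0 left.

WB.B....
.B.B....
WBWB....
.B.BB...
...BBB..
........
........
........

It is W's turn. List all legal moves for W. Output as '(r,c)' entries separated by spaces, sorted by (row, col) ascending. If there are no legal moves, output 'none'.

(0,2): flips 2 -> legal
(0,4): flips 1 -> legal
(1,0): no bracket -> illegal
(1,2): no bracket -> illegal
(1,4): no bracket -> illegal
(2,4): flips 1 -> legal
(2,5): no bracket -> illegal
(3,0): no bracket -> illegal
(3,2): no bracket -> illegal
(3,5): no bracket -> illegal
(3,6): no bracket -> illegal
(4,0): flips 1 -> legal
(4,1): no bracket -> illegal
(4,2): flips 1 -> legal
(4,6): no bracket -> illegal
(5,2): no bracket -> illegal
(5,3): no bracket -> illegal
(5,4): no bracket -> illegal
(5,5): flips 2 -> legal
(5,6): no bracket -> illegal

Answer: (0,2) (0,4) (2,4) (4,0) (4,2) (5,5)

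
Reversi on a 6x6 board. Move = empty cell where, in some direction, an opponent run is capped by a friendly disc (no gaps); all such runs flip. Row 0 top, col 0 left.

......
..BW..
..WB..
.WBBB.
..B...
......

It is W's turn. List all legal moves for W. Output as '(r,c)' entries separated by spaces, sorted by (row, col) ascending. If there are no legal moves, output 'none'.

Answer: (0,2) (1,1) (2,4) (3,5) (4,3) (4,4) (5,2) (5,3)

Derivation:
(0,1): no bracket -> illegal
(0,2): flips 1 -> legal
(0,3): no bracket -> illegal
(1,1): flips 1 -> legal
(1,4): no bracket -> illegal
(2,1): no bracket -> illegal
(2,4): flips 1 -> legal
(2,5): no bracket -> illegal
(3,5): flips 3 -> legal
(4,1): no bracket -> illegal
(4,3): flips 2 -> legal
(4,4): flips 1 -> legal
(4,5): no bracket -> illegal
(5,1): no bracket -> illegal
(5,2): flips 2 -> legal
(5,3): flips 1 -> legal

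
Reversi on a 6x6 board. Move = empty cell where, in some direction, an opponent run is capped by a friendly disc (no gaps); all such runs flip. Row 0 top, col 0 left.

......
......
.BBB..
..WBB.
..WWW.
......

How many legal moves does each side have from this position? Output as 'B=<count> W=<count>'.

Answer: B=7 W=8

Derivation:
-- B to move --
(3,1): flips 1 -> legal
(3,5): no bracket -> illegal
(4,1): flips 1 -> legal
(4,5): no bracket -> illegal
(5,1): flips 1 -> legal
(5,2): flips 3 -> legal
(5,3): flips 1 -> legal
(5,4): flips 3 -> legal
(5,5): flips 1 -> legal
B mobility = 7
-- W to move --
(1,0): flips 1 -> legal
(1,1): flips 2 -> legal
(1,2): flips 1 -> legal
(1,3): flips 2 -> legal
(1,4): flips 1 -> legal
(2,0): no bracket -> illegal
(2,4): flips 2 -> legal
(2,5): flips 1 -> legal
(3,0): no bracket -> illegal
(3,1): no bracket -> illegal
(3,5): flips 2 -> legal
(4,5): no bracket -> illegal
W mobility = 8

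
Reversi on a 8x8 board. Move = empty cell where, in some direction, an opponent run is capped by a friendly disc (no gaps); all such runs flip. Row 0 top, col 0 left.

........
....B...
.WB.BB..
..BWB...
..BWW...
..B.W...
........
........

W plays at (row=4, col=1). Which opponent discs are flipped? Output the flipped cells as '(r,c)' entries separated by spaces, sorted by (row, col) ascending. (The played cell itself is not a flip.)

Answer: (4,2)

Derivation:
Dir NW: first cell '.' (not opp) -> no flip
Dir N: first cell '.' (not opp) -> no flip
Dir NE: opp run (3,2), next='.' -> no flip
Dir W: first cell '.' (not opp) -> no flip
Dir E: opp run (4,2) capped by W -> flip
Dir SW: first cell '.' (not opp) -> no flip
Dir S: first cell '.' (not opp) -> no flip
Dir SE: opp run (5,2), next='.' -> no flip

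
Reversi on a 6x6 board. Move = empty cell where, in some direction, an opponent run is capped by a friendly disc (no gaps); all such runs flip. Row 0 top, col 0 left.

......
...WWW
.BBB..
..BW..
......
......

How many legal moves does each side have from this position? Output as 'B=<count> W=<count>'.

Answer: B=6 W=3

Derivation:
-- B to move --
(0,2): no bracket -> illegal
(0,3): flips 1 -> legal
(0,4): flips 1 -> legal
(0,5): flips 1 -> legal
(1,2): no bracket -> illegal
(2,4): no bracket -> illegal
(2,5): no bracket -> illegal
(3,4): flips 1 -> legal
(4,2): no bracket -> illegal
(4,3): flips 1 -> legal
(4,4): flips 1 -> legal
B mobility = 6
-- W to move --
(1,0): no bracket -> illegal
(1,1): flips 1 -> legal
(1,2): no bracket -> illegal
(2,0): no bracket -> illegal
(2,4): no bracket -> illegal
(3,0): no bracket -> illegal
(3,1): flips 2 -> legal
(3,4): no bracket -> illegal
(4,1): flips 2 -> legal
(4,2): no bracket -> illegal
(4,3): no bracket -> illegal
W mobility = 3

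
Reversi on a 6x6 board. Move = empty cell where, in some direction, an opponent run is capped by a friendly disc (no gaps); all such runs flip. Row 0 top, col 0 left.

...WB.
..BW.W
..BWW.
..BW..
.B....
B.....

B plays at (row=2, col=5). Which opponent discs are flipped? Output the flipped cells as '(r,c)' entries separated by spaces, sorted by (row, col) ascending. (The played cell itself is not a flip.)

Answer: (2,3) (2,4)

Derivation:
Dir NW: first cell '.' (not opp) -> no flip
Dir N: opp run (1,5), next='.' -> no flip
Dir NE: edge -> no flip
Dir W: opp run (2,4) (2,3) capped by B -> flip
Dir E: edge -> no flip
Dir SW: first cell '.' (not opp) -> no flip
Dir S: first cell '.' (not opp) -> no flip
Dir SE: edge -> no flip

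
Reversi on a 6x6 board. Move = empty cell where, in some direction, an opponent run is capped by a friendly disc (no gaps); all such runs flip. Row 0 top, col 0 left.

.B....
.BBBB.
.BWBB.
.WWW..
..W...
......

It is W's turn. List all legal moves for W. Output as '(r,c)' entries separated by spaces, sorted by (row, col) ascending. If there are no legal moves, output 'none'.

(0,0): flips 1 -> legal
(0,2): flips 1 -> legal
(0,3): flips 2 -> legal
(0,4): flips 1 -> legal
(0,5): flips 2 -> legal
(1,0): flips 1 -> legal
(1,5): flips 1 -> legal
(2,0): flips 1 -> legal
(2,5): flips 2 -> legal
(3,0): no bracket -> illegal
(3,4): no bracket -> illegal
(3,5): no bracket -> illegal

Answer: (0,0) (0,2) (0,3) (0,4) (0,5) (1,0) (1,5) (2,0) (2,5)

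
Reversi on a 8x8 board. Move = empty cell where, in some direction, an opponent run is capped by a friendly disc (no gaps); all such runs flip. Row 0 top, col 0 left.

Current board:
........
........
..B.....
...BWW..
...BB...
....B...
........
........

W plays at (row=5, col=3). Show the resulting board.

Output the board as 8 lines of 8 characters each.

Place W at (5,3); scan 8 dirs for brackets.
Dir NW: first cell '.' (not opp) -> no flip
Dir N: opp run (4,3) (3,3), next='.' -> no flip
Dir NE: opp run (4,4) capped by W -> flip
Dir W: first cell '.' (not opp) -> no flip
Dir E: opp run (5,4), next='.' -> no flip
Dir SW: first cell '.' (not opp) -> no flip
Dir S: first cell '.' (not opp) -> no flip
Dir SE: first cell '.' (not opp) -> no flip
All flips: (4,4)

Answer: ........
........
..B.....
...BWW..
...BW...
...WB...
........
........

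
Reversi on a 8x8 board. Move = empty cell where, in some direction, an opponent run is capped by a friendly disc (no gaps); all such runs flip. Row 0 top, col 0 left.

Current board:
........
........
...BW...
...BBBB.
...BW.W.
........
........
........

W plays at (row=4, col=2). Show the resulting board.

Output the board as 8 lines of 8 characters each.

Answer: ........
........
...BW...
...WBBB.
..WWW.W.
........
........
........

Derivation:
Place W at (4,2); scan 8 dirs for brackets.
Dir NW: first cell '.' (not opp) -> no flip
Dir N: first cell '.' (not opp) -> no flip
Dir NE: opp run (3,3) capped by W -> flip
Dir W: first cell '.' (not opp) -> no flip
Dir E: opp run (4,3) capped by W -> flip
Dir SW: first cell '.' (not opp) -> no flip
Dir S: first cell '.' (not opp) -> no flip
Dir SE: first cell '.' (not opp) -> no flip
All flips: (3,3) (4,3)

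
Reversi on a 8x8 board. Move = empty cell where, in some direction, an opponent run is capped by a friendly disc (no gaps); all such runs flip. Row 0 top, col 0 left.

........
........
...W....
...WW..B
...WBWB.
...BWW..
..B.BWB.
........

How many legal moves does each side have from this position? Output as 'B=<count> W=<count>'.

Answer: B=5 W=7

Derivation:
-- B to move --
(1,2): no bracket -> illegal
(1,3): flips 3 -> legal
(1,4): no bracket -> illegal
(2,2): flips 1 -> legal
(2,4): flips 1 -> legal
(2,5): no bracket -> illegal
(3,2): no bracket -> illegal
(3,5): no bracket -> illegal
(3,6): no bracket -> illegal
(4,2): flips 1 -> legal
(5,2): no bracket -> illegal
(5,6): flips 2 -> legal
(6,3): no bracket -> illegal
(7,4): no bracket -> illegal
(7,5): no bracket -> illegal
(7,6): no bracket -> illegal
B mobility = 5
-- W to move --
(2,6): no bracket -> illegal
(2,7): no bracket -> illegal
(3,5): no bracket -> illegal
(3,6): no bracket -> illegal
(4,2): no bracket -> illegal
(4,7): flips 1 -> legal
(5,1): no bracket -> illegal
(5,2): flips 1 -> legal
(5,6): no bracket -> illegal
(5,7): no bracket -> illegal
(6,1): no bracket -> illegal
(6,3): flips 2 -> legal
(6,7): flips 1 -> legal
(7,1): no bracket -> illegal
(7,2): no bracket -> illegal
(7,3): flips 1 -> legal
(7,4): flips 1 -> legal
(7,5): no bracket -> illegal
(7,6): no bracket -> illegal
(7,7): flips 1 -> legal
W mobility = 7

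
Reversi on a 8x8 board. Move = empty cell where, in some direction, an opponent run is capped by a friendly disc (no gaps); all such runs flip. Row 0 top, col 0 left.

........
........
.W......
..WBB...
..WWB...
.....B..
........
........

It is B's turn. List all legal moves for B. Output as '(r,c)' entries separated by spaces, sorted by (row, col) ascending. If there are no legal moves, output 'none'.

Answer: (3,1) (4,1) (5,1) (5,2) (5,3)

Derivation:
(1,0): no bracket -> illegal
(1,1): no bracket -> illegal
(1,2): no bracket -> illegal
(2,0): no bracket -> illegal
(2,2): no bracket -> illegal
(2,3): no bracket -> illegal
(3,0): no bracket -> illegal
(3,1): flips 1 -> legal
(4,1): flips 2 -> legal
(5,1): flips 1 -> legal
(5,2): flips 1 -> legal
(5,3): flips 1 -> legal
(5,4): no bracket -> illegal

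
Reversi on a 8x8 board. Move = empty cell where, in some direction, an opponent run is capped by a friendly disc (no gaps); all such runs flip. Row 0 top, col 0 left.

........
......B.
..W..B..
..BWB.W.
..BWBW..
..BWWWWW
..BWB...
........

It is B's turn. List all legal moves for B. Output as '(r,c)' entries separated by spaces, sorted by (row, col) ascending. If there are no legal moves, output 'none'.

(1,1): flips 2 -> legal
(1,2): flips 1 -> legal
(1,3): no bracket -> illegal
(2,1): no bracket -> illegal
(2,3): no bracket -> illegal
(2,4): flips 1 -> legal
(2,6): no bracket -> illegal
(2,7): no bracket -> illegal
(3,1): no bracket -> illegal
(3,5): no bracket -> illegal
(3,7): no bracket -> illegal
(4,6): flips 2 -> legal
(4,7): flips 1 -> legal
(6,5): flips 2 -> legal
(6,6): flips 1 -> legal
(6,7): flips 2 -> legal
(7,2): no bracket -> illegal
(7,3): no bracket -> illegal
(7,4): flips 1 -> legal

Answer: (1,1) (1,2) (2,4) (4,6) (4,7) (6,5) (6,6) (6,7) (7,4)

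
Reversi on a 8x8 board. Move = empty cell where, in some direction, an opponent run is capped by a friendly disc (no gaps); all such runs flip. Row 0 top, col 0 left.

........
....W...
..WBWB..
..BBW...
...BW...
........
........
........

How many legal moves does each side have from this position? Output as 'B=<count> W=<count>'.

-- B to move --
(0,3): flips 1 -> legal
(0,4): no bracket -> illegal
(0,5): flips 1 -> legal
(1,1): flips 1 -> legal
(1,2): flips 1 -> legal
(1,3): no bracket -> illegal
(1,5): flips 1 -> legal
(2,1): flips 1 -> legal
(3,1): no bracket -> illegal
(3,5): flips 1 -> legal
(4,5): flips 2 -> legal
(5,3): no bracket -> illegal
(5,4): no bracket -> illegal
(5,5): flips 1 -> legal
B mobility = 9
-- W to move --
(1,2): flips 1 -> legal
(1,3): no bracket -> illegal
(1,5): no bracket -> illegal
(1,6): flips 1 -> legal
(2,1): no bracket -> illegal
(2,6): flips 1 -> legal
(3,1): flips 2 -> legal
(3,5): no bracket -> illegal
(3,6): flips 1 -> legal
(4,1): flips 2 -> legal
(4,2): flips 3 -> legal
(5,2): flips 1 -> legal
(5,3): no bracket -> illegal
(5,4): no bracket -> illegal
W mobility = 8

Answer: B=9 W=8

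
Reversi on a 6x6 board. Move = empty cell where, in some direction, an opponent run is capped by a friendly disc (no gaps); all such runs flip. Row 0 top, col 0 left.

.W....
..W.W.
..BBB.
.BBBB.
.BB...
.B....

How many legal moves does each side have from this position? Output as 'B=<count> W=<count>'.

Answer: B=3 W=4

Derivation:
-- B to move --
(0,0): no bracket -> illegal
(0,2): flips 1 -> legal
(0,3): no bracket -> illegal
(0,4): flips 1 -> legal
(0,5): flips 1 -> legal
(1,0): no bracket -> illegal
(1,1): no bracket -> illegal
(1,3): no bracket -> illegal
(1,5): no bracket -> illegal
(2,1): no bracket -> illegal
(2,5): no bracket -> illegal
B mobility = 3
-- W to move --
(1,1): no bracket -> illegal
(1,3): no bracket -> illegal
(1,5): no bracket -> illegal
(2,0): no bracket -> illegal
(2,1): no bracket -> illegal
(2,5): no bracket -> illegal
(3,0): no bracket -> illegal
(3,5): no bracket -> illegal
(4,0): no bracket -> illegal
(4,3): no bracket -> illegal
(4,4): flips 2 -> legal
(4,5): flips 2 -> legal
(5,0): flips 3 -> legal
(5,2): flips 3 -> legal
(5,3): no bracket -> illegal
W mobility = 4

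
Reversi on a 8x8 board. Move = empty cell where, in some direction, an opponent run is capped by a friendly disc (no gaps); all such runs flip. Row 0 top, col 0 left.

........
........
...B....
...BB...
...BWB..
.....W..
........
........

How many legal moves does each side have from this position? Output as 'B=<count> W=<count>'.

-- B to move --
(3,5): no bracket -> illegal
(4,6): no bracket -> illegal
(5,3): no bracket -> illegal
(5,4): flips 1 -> legal
(5,6): no bracket -> illegal
(6,4): no bracket -> illegal
(6,5): flips 1 -> legal
(6,6): flips 2 -> legal
B mobility = 3
-- W to move --
(1,2): no bracket -> illegal
(1,3): no bracket -> illegal
(1,4): no bracket -> illegal
(2,2): flips 1 -> legal
(2,4): flips 1 -> legal
(2,5): no bracket -> illegal
(3,2): no bracket -> illegal
(3,5): flips 1 -> legal
(3,6): no bracket -> illegal
(4,2): flips 1 -> legal
(4,6): flips 1 -> legal
(5,2): no bracket -> illegal
(5,3): no bracket -> illegal
(5,4): no bracket -> illegal
(5,6): no bracket -> illegal
W mobility = 5

Answer: B=3 W=5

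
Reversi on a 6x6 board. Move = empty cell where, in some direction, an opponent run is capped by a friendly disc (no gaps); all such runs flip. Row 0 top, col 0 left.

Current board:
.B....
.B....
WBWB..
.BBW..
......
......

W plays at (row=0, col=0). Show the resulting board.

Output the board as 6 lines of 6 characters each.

Answer: WB....
.W....
WBWB..
.BBW..
......
......

Derivation:
Place W at (0,0); scan 8 dirs for brackets.
Dir NW: edge -> no flip
Dir N: edge -> no flip
Dir NE: edge -> no flip
Dir W: edge -> no flip
Dir E: opp run (0,1), next='.' -> no flip
Dir SW: edge -> no flip
Dir S: first cell '.' (not opp) -> no flip
Dir SE: opp run (1,1) capped by W -> flip
All flips: (1,1)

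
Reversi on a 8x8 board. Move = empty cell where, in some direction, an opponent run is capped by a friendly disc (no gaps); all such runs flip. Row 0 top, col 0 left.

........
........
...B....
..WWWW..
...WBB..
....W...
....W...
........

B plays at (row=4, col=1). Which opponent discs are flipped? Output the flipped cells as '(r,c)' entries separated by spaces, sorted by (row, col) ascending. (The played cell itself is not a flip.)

Answer: (3,2)

Derivation:
Dir NW: first cell '.' (not opp) -> no flip
Dir N: first cell '.' (not opp) -> no flip
Dir NE: opp run (3,2) capped by B -> flip
Dir W: first cell '.' (not opp) -> no flip
Dir E: first cell '.' (not opp) -> no flip
Dir SW: first cell '.' (not opp) -> no flip
Dir S: first cell '.' (not opp) -> no flip
Dir SE: first cell '.' (not opp) -> no flip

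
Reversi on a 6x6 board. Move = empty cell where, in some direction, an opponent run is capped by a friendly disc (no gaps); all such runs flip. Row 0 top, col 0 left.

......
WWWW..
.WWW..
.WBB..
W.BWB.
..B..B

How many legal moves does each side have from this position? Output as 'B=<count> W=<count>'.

-- B to move --
(0,0): flips 2 -> legal
(0,1): no bracket -> illegal
(0,2): flips 2 -> legal
(0,3): flips 2 -> legal
(0,4): no bracket -> illegal
(1,4): flips 1 -> legal
(2,0): flips 1 -> legal
(2,4): no bracket -> illegal
(3,0): flips 1 -> legal
(3,4): flips 1 -> legal
(4,1): no bracket -> illegal
(5,0): no bracket -> illegal
(5,1): no bracket -> illegal
(5,3): flips 1 -> legal
(5,4): flips 1 -> legal
B mobility = 9
-- W to move --
(2,4): no bracket -> illegal
(3,4): flips 2 -> legal
(3,5): no bracket -> illegal
(4,1): flips 2 -> legal
(4,5): flips 1 -> legal
(5,1): no bracket -> illegal
(5,3): flips 1 -> legal
(5,4): no bracket -> illegal
W mobility = 4

Answer: B=9 W=4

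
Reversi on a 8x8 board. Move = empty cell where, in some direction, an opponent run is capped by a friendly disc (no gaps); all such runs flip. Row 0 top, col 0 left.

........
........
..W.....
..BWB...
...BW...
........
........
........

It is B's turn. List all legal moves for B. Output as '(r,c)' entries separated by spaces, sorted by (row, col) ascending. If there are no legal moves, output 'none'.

Answer: (1,2) (2,3) (4,5) (5,4)

Derivation:
(1,1): no bracket -> illegal
(1,2): flips 1 -> legal
(1,3): no bracket -> illegal
(2,1): no bracket -> illegal
(2,3): flips 1 -> legal
(2,4): no bracket -> illegal
(3,1): no bracket -> illegal
(3,5): no bracket -> illegal
(4,2): no bracket -> illegal
(4,5): flips 1 -> legal
(5,3): no bracket -> illegal
(5,4): flips 1 -> legal
(5,5): no bracket -> illegal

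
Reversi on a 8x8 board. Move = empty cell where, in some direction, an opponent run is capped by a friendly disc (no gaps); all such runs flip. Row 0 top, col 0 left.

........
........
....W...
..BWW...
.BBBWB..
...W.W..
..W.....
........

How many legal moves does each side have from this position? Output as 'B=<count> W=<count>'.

Answer: B=7 W=7

Derivation:
-- B to move --
(1,3): no bracket -> illegal
(1,4): no bracket -> illegal
(1,5): flips 2 -> legal
(2,2): no bracket -> illegal
(2,3): flips 2 -> legal
(2,5): flips 1 -> legal
(3,5): flips 2 -> legal
(4,6): no bracket -> illegal
(5,1): no bracket -> illegal
(5,2): no bracket -> illegal
(5,4): no bracket -> illegal
(5,6): no bracket -> illegal
(6,1): no bracket -> illegal
(6,3): flips 1 -> legal
(6,4): flips 1 -> legal
(6,5): flips 1 -> legal
(6,6): no bracket -> illegal
(7,1): no bracket -> illegal
(7,2): no bracket -> illegal
(7,3): no bracket -> illegal
B mobility = 7
-- W to move --
(2,1): no bracket -> illegal
(2,2): no bracket -> illegal
(2,3): no bracket -> illegal
(3,0): no bracket -> illegal
(3,1): flips 2 -> legal
(3,5): flips 1 -> legal
(3,6): no bracket -> illegal
(4,0): flips 3 -> legal
(4,6): flips 1 -> legal
(5,0): no bracket -> illegal
(5,1): flips 1 -> legal
(5,2): flips 1 -> legal
(5,4): no bracket -> illegal
(5,6): flips 1 -> legal
W mobility = 7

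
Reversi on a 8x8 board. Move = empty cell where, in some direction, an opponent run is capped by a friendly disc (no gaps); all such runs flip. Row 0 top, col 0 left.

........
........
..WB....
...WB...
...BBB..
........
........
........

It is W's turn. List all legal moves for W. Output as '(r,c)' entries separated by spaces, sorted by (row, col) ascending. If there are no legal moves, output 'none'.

Answer: (1,3) (2,4) (3,5) (5,3) (5,5)

Derivation:
(1,2): no bracket -> illegal
(1,3): flips 1 -> legal
(1,4): no bracket -> illegal
(2,4): flips 1 -> legal
(2,5): no bracket -> illegal
(3,2): no bracket -> illegal
(3,5): flips 1 -> legal
(3,6): no bracket -> illegal
(4,2): no bracket -> illegal
(4,6): no bracket -> illegal
(5,2): no bracket -> illegal
(5,3): flips 1 -> legal
(5,4): no bracket -> illegal
(5,5): flips 1 -> legal
(5,6): no bracket -> illegal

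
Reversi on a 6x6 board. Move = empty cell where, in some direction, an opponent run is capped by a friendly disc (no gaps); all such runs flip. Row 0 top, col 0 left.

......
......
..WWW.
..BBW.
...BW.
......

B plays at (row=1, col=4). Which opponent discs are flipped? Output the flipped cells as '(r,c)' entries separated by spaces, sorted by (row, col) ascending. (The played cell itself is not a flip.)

Answer: (2,3)

Derivation:
Dir NW: first cell '.' (not opp) -> no flip
Dir N: first cell '.' (not opp) -> no flip
Dir NE: first cell '.' (not opp) -> no flip
Dir W: first cell '.' (not opp) -> no flip
Dir E: first cell '.' (not opp) -> no flip
Dir SW: opp run (2,3) capped by B -> flip
Dir S: opp run (2,4) (3,4) (4,4), next='.' -> no flip
Dir SE: first cell '.' (not opp) -> no flip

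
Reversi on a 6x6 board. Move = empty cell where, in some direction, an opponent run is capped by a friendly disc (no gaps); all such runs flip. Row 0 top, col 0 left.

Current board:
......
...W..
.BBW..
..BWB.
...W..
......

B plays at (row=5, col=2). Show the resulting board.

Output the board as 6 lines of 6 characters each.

Place B at (5,2); scan 8 dirs for brackets.
Dir NW: first cell '.' (not opp) -> no flip
Dir N: first cell '.' (not opp) -> no flip
Dir NE: opp run (4,3) capped by B -> flip
Dir W: first cell '.' (not opp) -> no flip
Dir E: first cell '.' (not opp) -> no flip
Dir SW: edge -> no flip
Dir S: edge -> no flip
Dir SE: edge -> no flip
All flips: (4,3)

Answer: ......
...W..
.BBW..
..BWB.
...B..
..B...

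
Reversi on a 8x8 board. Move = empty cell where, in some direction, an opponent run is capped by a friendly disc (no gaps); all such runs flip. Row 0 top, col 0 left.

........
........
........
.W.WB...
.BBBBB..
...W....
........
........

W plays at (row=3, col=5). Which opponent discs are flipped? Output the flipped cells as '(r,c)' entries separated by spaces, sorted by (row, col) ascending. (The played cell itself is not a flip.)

Answer: (3,4) (4,4)

Derivation:
Dir NW: first cell '.' (not opp) -> no flip
Dir N: first cell '.' (not opp) -> no flip
Dir NE: first cell '.' (not opp) -> no flip
Dir W: opp run (3,4) capped by W -> flip
Dir E: first cell '.' (not opp) -> no flip
Dir SW: opp run (4,4) capped by W -> flip
Dir S: opp run (4,5), next='.' -> no flip
Dir SE: first cell '.' (not opp) -> no flip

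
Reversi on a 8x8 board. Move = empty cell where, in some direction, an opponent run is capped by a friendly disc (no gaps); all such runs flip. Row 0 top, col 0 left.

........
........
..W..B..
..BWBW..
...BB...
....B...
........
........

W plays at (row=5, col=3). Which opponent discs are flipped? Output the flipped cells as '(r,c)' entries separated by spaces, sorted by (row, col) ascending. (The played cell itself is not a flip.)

Answer: (4,3) (4,4)

Derivation:
Dir NW: first cell '.' (not opp) -> no flip
Dir N: opp run (4,3) capped by W -> flip
Dir NE: opp run (4,4) capped by W -> flip
Dir W: first cell '.' (not opp) -> no flip
Dir E: opp run (5,4), next='.' -> no flip
Dir SW: first cell '.' (not opp) -> no flip
Dir S: first cell '.' (not opp) -> no flip
Dir SE: first cell '.' (not opp) -> no flip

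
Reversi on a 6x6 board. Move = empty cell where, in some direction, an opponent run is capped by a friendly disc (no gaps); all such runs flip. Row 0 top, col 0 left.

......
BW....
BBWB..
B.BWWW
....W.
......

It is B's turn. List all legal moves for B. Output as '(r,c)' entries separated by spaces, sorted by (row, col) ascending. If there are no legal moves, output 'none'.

Answer: (0,1) (0,2) (1,2) (4,3) (4,5)

Derivation:
(0,0): no bracket -> illegal
(0,1): flips 1 -> legal
(0,2): flips 1 -> legal
(1,2): flips 2 -> legal
(1,3): no bracket -> illegal
(2,4): no bracket -> illegal
(2,5): no bracket -> illegal
(3,1): no bracket -> illegal
(4,2): no bracket -> illegal
(4,3): flips 1 -> legal
(4,5): flips 1 -> legal
(5,3): no bracket -> illegal
(5,4): no bracket -> illegal
(5,5): no bracket -> illegal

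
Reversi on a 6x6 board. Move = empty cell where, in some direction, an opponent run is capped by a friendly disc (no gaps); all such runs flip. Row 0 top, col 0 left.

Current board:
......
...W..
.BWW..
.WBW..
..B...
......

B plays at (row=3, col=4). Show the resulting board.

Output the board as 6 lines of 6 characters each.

Place B at (3,4); scan 8 dirs for brackets.
Dir NW: opp run (2,3), next='.' -> no flip
Dir N: first cell '.' (not opp) -> no flip
Dir NE: first cell '.' (not opp) -> no flip
Dir W: opp run (3,3) capped by B -> flip
Dir E: first cell '.' (not opp) -> no flip
Dir SW: first cell '.' (not opp) -> no flip
Dir S: first cell '.' (not opp) -> no flip
Dir SE: first cell '.' (not opp) -> no flip
All flips: (3,3)

Answer: ......
...W..
.BWW..
.WBBB.
..B...
......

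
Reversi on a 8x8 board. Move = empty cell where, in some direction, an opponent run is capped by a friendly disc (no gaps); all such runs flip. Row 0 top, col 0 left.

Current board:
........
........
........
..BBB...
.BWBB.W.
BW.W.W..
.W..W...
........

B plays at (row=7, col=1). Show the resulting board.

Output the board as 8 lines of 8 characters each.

Place B at (7,1); scan 8 dirs for brackets.
Dir NW: first cell '.' (not opp) -> no flip
Dir N: opp run (6,1) (5,1) capped by B -> flip
Dir NE: first cell '.' (not opp) -> no flip
Dir W: first cell '.' (not opp) -> no flip
Dir E: first cell '.' (not opp) -> no flip
Dir SW: edge -> no flip
Dir S: edge -> no flip
Dir SE: edge -> no flip
All flips: (5,1) (6,1)

Answer: ........
........
........
..BBB...
.BWBB.W.
BB.W.W..
.B..W...
.B......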